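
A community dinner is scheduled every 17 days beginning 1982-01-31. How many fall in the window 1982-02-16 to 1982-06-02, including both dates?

7

Occurrences land 17·i days after 1982-01-31 for i = 0, 1, 2, …
1982-02-16 is 16 days after the start; 16 ÷ 17 = 0 remainder 16; since the remainder is 16, round up to i = 1. First occurrence in the window: #2 on 1982-02-17 (1×17 = 17 days in).
1982-06-02 is 122 days after the start; 122 ÷ 17 = 7 remainder 3. Last occurrence in the window: #8 on 1982-05-30.
Occurrences #2 through #8: 7 in total.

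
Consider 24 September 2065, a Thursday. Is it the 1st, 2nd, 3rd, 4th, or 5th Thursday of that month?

4th

Day 24 falls in week ⌈24/7⌉ of the month.
Days 1–7 hold the 1st Thursday, 8–14 the 2nd, 15–21 the 3rd, 22–28 the 4th, 29–31 the 5th.
24 is in the range for the 4th.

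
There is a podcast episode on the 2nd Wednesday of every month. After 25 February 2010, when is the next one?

10 March 2010

February 2010 starts on a Monday; its first Wednesday is the 3rd, so the 2nd Wednesday is the 10th — 10 February 2010.
That is not after 25 February 2010, so look at March 2010.
March 2010 starts on a Monday; its first Wednesday is the 3rd, so the 2nd Wednesday is the 10th — 10 March 2010.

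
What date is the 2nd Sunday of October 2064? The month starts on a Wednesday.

2064-10-12

October 2064 begins on a Wednesday, so the first Sunday is October 5 (4 days later).
The 2nd Sunday is 1 weeks later: 5 + 7 = 12.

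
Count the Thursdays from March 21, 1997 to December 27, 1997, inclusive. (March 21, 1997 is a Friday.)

40

March 21, 1997 is a Friday; the first Thursday on or after it is March 27, 1997 (6 days later).
From March 27, 1997 to December 27, 1997: 4 + 30 + 31 + 30 + 31 + 31 + 30 + 31 + 30 + 27 = 275 days (rest of March, April, May, June, July, August, September, October, November, December).
275 ÷ 7 = 39 full weeks with remainder 2, so 39 more Thursdays after the first → 40.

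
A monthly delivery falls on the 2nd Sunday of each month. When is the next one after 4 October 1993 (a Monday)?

October 1993 starts on a Friday; its first Sunday is the 3rd, so the 2nd Sunday is the 10th — 10 October 1993.
10 October 1993 is after 4 October 1993, so that is the next one.

10 October 1993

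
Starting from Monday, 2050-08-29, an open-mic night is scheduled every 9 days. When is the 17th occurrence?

The 17th occurrence is 16 intervals after the first: 16 × 9 = 144 days after 2050-08-29.
August has 31 days — 2 days to the end of August leaves 142.
September has 30 days (112 left).
October has 31 days (81 left).
November has 30 days (51 left).
December has 31 days (20 left).
20 days into January → 2051-01-20.

2051-01-20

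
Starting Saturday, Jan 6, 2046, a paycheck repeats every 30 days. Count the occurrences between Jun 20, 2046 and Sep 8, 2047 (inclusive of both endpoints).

Occurrences land 30·i days after Jan 6, 2046 for i = 0, 1, 2, …
Jun 20, 2046 is 165 days after the start; 165 ÷ 30 = 5 remainder 15; since the remainder is 15, round up to i = 6. First occurrence in the window: #7 on Jul 5, 2046 (6×30 = 180 days in).
Sep 8, 2047 is 610 days after the start; 610 ÷ 30 = 20 remainder 10. Last occurrence in the window: #21 on Aug 29, 2047.
Occurrences #7 through #21: 15 in total.

15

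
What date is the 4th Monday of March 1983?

March 28, 1983

March 1983 begins on a Tuesday, so the first Monday is March 7 (6 days later).
The 4th Monday is 3 weeks later: 7 + 21 = 28.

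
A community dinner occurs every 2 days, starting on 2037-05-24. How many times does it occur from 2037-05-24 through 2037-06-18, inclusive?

13

Occurrences land 2·i days after 2037-05-24 for i = 0, 1, 2, …
The window opens on the start date, so the first occurrence inside is #1 on 2037-05-24.
2037-06-18 is 25 days after the start; 25 ÷ 2 = 12 remainder 1. Last occurrence in the window: #13 on 2037-06-17.
Occurrences #1 through #13: 13 in total.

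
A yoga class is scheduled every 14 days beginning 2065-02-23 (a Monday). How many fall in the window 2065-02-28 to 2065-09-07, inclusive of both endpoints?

Occurrences land 14·i days after 2065-02-23 for i = 0, 1, 2, …
2065-02-28 is 5 days after the start; 5 ÷ 14 = 0 remainder 5; since the remainder is 5, round up to i = 1. First occurrence in the window: #2 on 2065-03-09 (1×14 = 14 days in).
2065-09-07 is 196 days after the start; 196 ÷ 14 = 14 remainder 0. Last occurrence in the window: #15 on 2065-09-07.
Occurrences #2 through #15: 14 in total.

14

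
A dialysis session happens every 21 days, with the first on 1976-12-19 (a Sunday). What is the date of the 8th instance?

The 8th occurrence is 7 intervals after the first: 7 × 21 = 147 days after 1976-12-19.
December has 31 days — 12 days to the end of December leaves 135.
January has 31 days (104 left).
February has 28 days (76 left).
March has 31 days (45 left).
April has 30 days (15 left).
15 days into May → 1977-05-15.

1977-05-15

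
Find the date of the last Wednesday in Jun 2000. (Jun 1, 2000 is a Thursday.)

Jun 2000 begins on a Thursday, so the first Wednesday is Jun 7 (6 days later).
Jun 2000 has 30 days. Adding weeks: 7, 14, 21, 28 — the last one ≤ 30 is the 28th.

Jun 28, 2000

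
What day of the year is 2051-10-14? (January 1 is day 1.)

287

Days in months before October: 31 + 28 + 31 + 30 + 31 + 30 + 31 + 31 + 30 = 273.
Plus 14 days into October → day 287.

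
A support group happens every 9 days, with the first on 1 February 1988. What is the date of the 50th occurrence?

17 April 1989

The 50th occurrence is 49 intervals after the first: 49 × 9 = 441 days after 1 February 1988.
February has 29 days — 28 days to the end of February leaves 413.
From end of February to end of 1988 is 306 days (107 left).
January has 31 days (76 left).
February has 28 days (48 left).
March has 31 days (17 left).
17 days into April → 17 April 1989.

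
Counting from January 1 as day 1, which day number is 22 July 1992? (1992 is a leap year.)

204

Days in months before July: 31 + 29 + 31 + 30 + 31 + 30 = 182.
Plus 22 days into July → day 204.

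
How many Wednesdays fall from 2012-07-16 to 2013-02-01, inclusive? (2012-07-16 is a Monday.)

2012-07-16 is a Monday; the first Wednesday on or after it is 2012-07-18 (2 days later).
From 2012-07-18 to 2013-02-01: 13 + 31 + 30 + 31 + 30 + 31 + 31 + 1 = 198 days (rest of July, August, September, October, November, December, January, February).
198 ÷ 7 = 28 full weeks with remainder 2, so 28 more Wednesdays after the first → 29.

29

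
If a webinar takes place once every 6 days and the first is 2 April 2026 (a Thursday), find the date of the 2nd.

8 April 2026

The 2nd occurrence is 1 interval after the first: 1 × 6 = 6 days after 2 April 2026.
6 days later is 8 April 2026.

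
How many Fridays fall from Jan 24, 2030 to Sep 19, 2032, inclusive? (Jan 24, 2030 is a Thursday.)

139

Jan 24, 2030 is a Thursday; the first Friday on or after it is Jan 25, 2030 (1 day later).
From Jan 25, 2030 to Sep 19, 2032: 340 + 365 + 263 = 968 days (rest of 2030, 2031, to Sep 19, 2032 in 2032).
968 ÷ 7 = 138 full weeks with remainder 2, so 138 more Fridays after the first → 139.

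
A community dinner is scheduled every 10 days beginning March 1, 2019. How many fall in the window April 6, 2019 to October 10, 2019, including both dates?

Occurrences land 10·i days after March 1, 2019 for i = 0, 1, 2, …
April 6, 2019 is 36 days after the start; 36 ÷ 10 = 3 remainder 6; since the remainder is 6, round up to i = 4. First occurrence in the window: #5 on April 10, 2019 (4×10 = 40 days in).
October 10, 2019 is 223 days after the start; 223 ÷ 10 = 22 remainder 3. Last occurrence in the window: #23 on October 7, 2019.
Occurrences #5 through #23: 19 in total.

19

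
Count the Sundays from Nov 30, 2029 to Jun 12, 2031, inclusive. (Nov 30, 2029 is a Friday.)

Nov 30, 2029 is a Friday; the first Sunday on or after it is Dec 2, 2029 (2 days later).
From Dec 2, 2029 to Jun 12, 2031: 29 + 365 + 163 = 557 days (rest of 2029, 2030, to Jun 12, 2031 in 2031).
557 ÷ 7 = 79 full weeks with remainder 4, so 79 more Sundays after the first → 80.

80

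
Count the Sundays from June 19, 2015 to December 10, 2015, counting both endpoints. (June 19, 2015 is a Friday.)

25

June 19, 2015 is a Friday; the first Sunday on or after it is June 21, 2015 (2 days later).
From June 21, 2015 to December 10, 2015: 9 + 31 + 31 + 30 + 31 + 30 + 10 = 172 days (rest of June, July, August, September, October, November, December).
172 ÷ 7 = 24 full weeks with remainder 4, so 24 more Sundays after the first → 25.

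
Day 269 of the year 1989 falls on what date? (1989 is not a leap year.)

September 26, 1989

January has 31 days (269 − 31 = 238 remain).
February has 28 days (238 − 28 = 210 remain).
March has 31 days (210 − 31 = 179 remain).
April has 30 days (179 − 30 = 149 remain).
May has 31 days (149 − 31 = 118 remain).
June has 30 days (118 − 30 = 88 remain).
July has 31 days (88 − 31 = 57 remain).
August has 31 days (57 − 31 = 26 remain).
26 into September → September 26.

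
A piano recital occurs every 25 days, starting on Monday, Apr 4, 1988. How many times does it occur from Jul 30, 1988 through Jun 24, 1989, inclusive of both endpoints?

Occurrences land 25·i days after Apr 4, 1988 for i = 0, 1, 2, …
Jul 30, 1988 is 117 days after the start; 117 ÷ 25 = 4 remainder 17; since the remainder is 17, round up to i = 5. First occurrence in the window: #6 on Aug 7, 1988 (5×25 = 125 days in).
Jun 24, 1989 is 446 days after the start; 446 ÷ 25 = 17 remainder 21. Last occurrence in the window: #18 on Jun 3, 1989.
Occurrences #6 through #18: 13 in total.

13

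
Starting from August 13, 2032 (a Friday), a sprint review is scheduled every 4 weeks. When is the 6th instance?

December 31, 2032

The 6th occurrence is 5 intervals after the first: 5 × 28 = 140 days after August 13, 2032.
August has 31 days — 18 days to the end of August leaves 122.
September has 30 days (92 left).
October has 31 days (61 left).
November has 30 days (31 left).
31 days into December → December 31, 2032.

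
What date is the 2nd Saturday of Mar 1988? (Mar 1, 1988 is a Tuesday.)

Mar 12, 1988

Mar 1988 begins on a Tuesday, so the first Saturday is Mar 5 (4 days later).
The 2nd Saturday is 1 weeks later: 5 + 7 = 12.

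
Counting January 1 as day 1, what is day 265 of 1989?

January has 31 days (265 − 31 = 234 remain).
February has 28 days (234 − 28 = 206 remain).
March has 31 days (206 − 31 = 175 remain).
April has 30 days (175 − 30 = 145 remain).
May has 31 days (145 − 31 = 114 remain).
June has 30 days (114 − 30 = 84 remain).
July has 31 days (84 − 31 = 53 remain).
August has 31 days (53 − 31 = 22 remain).
22 into September → September 22.

September 22, 1989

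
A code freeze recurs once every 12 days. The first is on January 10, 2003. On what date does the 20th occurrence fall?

The 20th occurrence is 19 intervals after the first: 19 × 12 = 228 days after January 10, 2003.
January has 31 days — 21 days to the end of January leaves 207.
February has 28 days (179 left).
March has 31 days (148 left).
April has 30 days (118 left).
May has 31 days (87 left).
June has 30 days (57 left).
July has 31 days (26 left).
26 days into August → August 26, 2003.

August 26, 2003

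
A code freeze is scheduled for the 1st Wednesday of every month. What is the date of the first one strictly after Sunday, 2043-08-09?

August 2043 starts on a Saturday, so its 1st Wednesday is 2043-08-05 (4 days in).
That is not after 2043-08-09, so look at September 2043.
September 2043 starts on a Tuesday, so its 1st Wednesday is 2043-09-02 (1 day in).

2043-09-02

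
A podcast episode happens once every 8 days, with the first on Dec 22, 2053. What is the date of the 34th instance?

The 34th occurrence is 33 intervals after the first: 33 × 8 = 264 days after Dec 22, 2053.
Dec has 31 days — 9 days to the end of Dec leaves 255.
Jan has 31 days (224 left).
Feb has 28 days (196 left).
Mar has 31 days (165 left).
Apr has 30 days (135 left).
May has 31 days (104 left).
Jun has 30 days (74 left).
Jul has 31 days (43 left).
Aug has 31 days (12 left).
12 days into Sep → Sep 12, 2054.

Sep 12, 2054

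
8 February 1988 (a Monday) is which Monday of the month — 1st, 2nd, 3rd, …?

Day 8 falls in week ⌈8/7⌉ of the month.
Days 1–7 hold the 1st Monday, 8–14 the 2nd, 15–21 the 3rd, 22–28 the 4th, 29–31 the 5th.
8 is in the range for the 2nd.

2nd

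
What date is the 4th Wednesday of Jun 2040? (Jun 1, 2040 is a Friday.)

Jun 2040 begins on a Friday, so the first Wednesday is Jun 6 (5 days later).
The 4th Wednesday is 3 weeks later: 6 + 21 = 27.

Jun 27, 2040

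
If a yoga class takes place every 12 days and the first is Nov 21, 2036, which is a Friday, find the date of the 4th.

The 4th occurrence is 3 intervals after the first: 3 × 12 = 36 days after Nov 21, 2036.
Nov has 30 days — 9 days to the end of Nov leaves 27.
27 days into Dec → Dec 27, 2036.

Dec 27, 2036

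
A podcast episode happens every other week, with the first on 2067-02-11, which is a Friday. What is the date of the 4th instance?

2067-03-25

The 4th occurrence is 3 intervals after the first: 3 × 14 = 42 days after 2067-02-11.
February has 28 days — 17 days to the end of February leaves 25.
25 days into March → 2067-03-25.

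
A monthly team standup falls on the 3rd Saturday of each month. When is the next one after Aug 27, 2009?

Sep 19, 2009

Aug 2009 starts on a Saturday; its first Saturday is the 1st, so the 3rd Saturday is the 15th — Aug 15, 2009.
That is not after Aug 27, 2009, so look at Sep 2009.
Sep 2009 starts on a Tuesday; its first Saturday is the 5th, so the 3rd Saturday is the 19th — Sep 19, 2009.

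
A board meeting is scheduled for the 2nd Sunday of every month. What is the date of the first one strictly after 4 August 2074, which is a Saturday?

August 2074 starts on a Wednesday; its first Sunday is the 5th, so the 2nd Sunday is the 12th — 12 August 2074.
12 August 2074 is after 4 August 2074, so that is the next one.

12 August 2074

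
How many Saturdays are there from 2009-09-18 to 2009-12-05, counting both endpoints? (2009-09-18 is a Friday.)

12

2009-09-18 is a Friday; the first Saturday on or after it is 2009-09-19 (1 day later).
From 2009-09-19 to 2009-12-05: 11 + 31 + 30 + 5 = 77 days (rest of September, October, November, December).
77 ÷ 7 = 11 full weeks with remainder 0, so 11 more Saturdays after the first → 12.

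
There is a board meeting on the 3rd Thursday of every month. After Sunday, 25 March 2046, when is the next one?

19 April 2046

March 2046 starts on a Thursday; its first Thursday is the 1st, so the 3rd Thursday is the 15th — 15 March 2046.
That is not after 25 March 2046, so look at April 2046.
April 2046 starts on a Sunday; its first Thursday is the 5th, so the 3rd Thursday is the 19th — 19 April 2046.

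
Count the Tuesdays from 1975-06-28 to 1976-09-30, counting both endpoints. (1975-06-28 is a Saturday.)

66

1975-06-28 is a Saturday; the first Tuesday on or after it is 1975-07-01 (3 days later).
From 1975-07-01 to 1976-09-30: 183 + 274 = 457 days (rest of 1975, to 1976-09-30 in 1976).
457 ÷ 7 = 65 full weeks with remainder 2, so 65 more Tuesdays after the first → 66.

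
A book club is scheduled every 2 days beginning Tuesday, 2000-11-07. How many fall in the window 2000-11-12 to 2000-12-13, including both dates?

Occurrences land 2·i days after 2000-11-07 for i = 0, 1, 2, …
2000-11-12 is 5 days after the start; 5 ÷ 2 = 2 remainder 1; since the remainder is 1, round up to i = 3. First occurrence in the window: #4 on 2000-11-13 (3×2 = 6 days in).
2000-12-13 is 36 days after the start; 36 ÷ 2 = 18 remainder 0. Last occurrence in the window: #19 on 2000-12-13.
Occurrences #4 through #19: 16 in total.

16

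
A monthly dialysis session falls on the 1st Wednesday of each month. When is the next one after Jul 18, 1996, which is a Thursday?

Jul 1996 starts on a Monday, so its 1st Wednesday is Jul 3, 1996 (2 days in).
That is not after Jul 18, 1996, so look at Aug 1996.
Aug 1996 starts on a Thursday, so its 1st Wednesday is Aug 7, 1996 (6 days in).

Aug 7, 1996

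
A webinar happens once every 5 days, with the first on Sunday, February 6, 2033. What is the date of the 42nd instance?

The 42nd occurrence is 41 intervals after the first: 41 × 5 = 205 days after February 6, 2033.
February has 28 days — 22 days to the end of February leaves 183.
March has 31 days (152 left).
April has 30 days (122 left).
May has 31 days (91 left).
June has 30 days (61 left).
July has 31 days (30 left).
30 days into August → August 30, 2033.

August 30, 2033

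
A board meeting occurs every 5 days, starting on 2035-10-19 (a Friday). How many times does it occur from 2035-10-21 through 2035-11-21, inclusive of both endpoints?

6

Occurrences land 5·i days after 2035-10-19 for i = 0, 1, 2, …
2035-10-21 is 2 days after the start; 2 ÷ 5 = 0 remainder 2; since the remainder is 2, round up to i = 1. First occurrence in the window: #2 on 2035-10-24 (1×5 = 5 days in).
2035-11-21 is 33 days after the start; 33 ÷ 5 = 6 remainder 3. Last occurrence in the window: #7 on 2035-11-18.
Occurrences #2 through #7: 6 in total.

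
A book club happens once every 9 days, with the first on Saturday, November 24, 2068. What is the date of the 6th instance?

The 6th occurrence is 5 intervals after the first: 5 × 9 = 45 days after November 24, 2068.
November has 30 days — 6 days to the end of November leaves 39.
December has 31 days (8 left).
8 days into January → January 8, 2069.

January 8, 2069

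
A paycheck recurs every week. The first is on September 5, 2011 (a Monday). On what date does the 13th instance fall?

November 28, 2011

The 13th occurrence is 12 intervals after the first: 12 × 7 = 84 days after September 5, 2011.
September has 30 days — 25 days to the end of September leaves 59.
October has 31 days (28 left).
28 days into November → November 28, 2011.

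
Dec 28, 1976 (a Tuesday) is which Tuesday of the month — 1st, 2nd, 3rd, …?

Day 28 falls in week ⌈28/7⌉ of the month.
Days 1–7 hold the 1st Tuesday, 8–14 the 2nd, 15–21 the 3rd, 22–28 the 4th, 29–31 the 5th.
28 is in the range for the 4th.

4th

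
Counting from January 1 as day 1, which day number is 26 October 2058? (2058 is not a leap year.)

299

Days in months before October: 31 + 28 + 31 + 30 + 31 + 30 + 31 + 31 + 30 = 273.
Plus 26 days into October → day 299.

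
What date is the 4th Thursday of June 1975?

1975-06-26

June 1975 begins on a Sunday, so the first Thursday is June 5 (4 days later).
The 4th Thursday is 3 weeks later: 5 + 21 = 26.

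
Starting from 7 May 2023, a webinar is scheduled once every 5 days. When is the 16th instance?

The 16th occurrence is 15 intervals after the first: 15 × 5 = 75 days after 7 May 2023.
May has 31 days — 24 days to the end of May leaves 51.
June has 30 days (21 left).
21 days into July → 21 July 2023.

21 July 2023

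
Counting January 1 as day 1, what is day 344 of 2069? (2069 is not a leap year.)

Jan has 31 days (344 − 31 = 313 remain).
Feb has 28 days (313 − 28 = 285 remain).
Mar has 31 days (285 − 31 = 254 remain).
Apr has 30 days (254 − 30 = 224 remain).
May has 31 days (224 − 31 = 193 remain).
Jun has 30 days (193 − 30 = 163 remain).
Jul has 31 days (163 − 31 = 132 remain).
Aug has 31 days (132 − 31 = 101 remain).
Sep has 30 days (101 − 30 = 71 remain).
Oct has 31 days (71 − 31 = 40 remain).
Nov has 30 days (40 − 30 = 10 remain).
10 into Dec → Dec 10.

Dec 10, 2069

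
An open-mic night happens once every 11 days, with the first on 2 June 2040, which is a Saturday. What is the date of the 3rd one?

24 June 2040

The 3rd occurrence is 2 intervals after the first: 2 × 11 = 22 days after 2 June 2040.
22 days later is 24 June 2040.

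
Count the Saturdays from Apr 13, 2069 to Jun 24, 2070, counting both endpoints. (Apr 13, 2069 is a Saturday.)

63

Apr 13, 2069 is a Saturday; the first Saturday on or after it is Apr 13, 2069.
From Apr 13, 2069 to Jun 24, 2070: 262 + 175 = 437 days (rest of 2069, to Jun 24, 2070 in 2070).
437 ÷ 7 = 62 full weeks with remainder 3, so 62 more Saturdays after the first → 63.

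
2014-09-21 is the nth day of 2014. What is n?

264

Days in months before September: 31 + 28 + 31 + 30 + 31 + 30 + 31 + 31 = 243.
Plus 21 days into September → day 264.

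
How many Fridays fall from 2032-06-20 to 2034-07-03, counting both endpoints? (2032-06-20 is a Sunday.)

2032-06-20 is a Sunday; the first Friday on or after it is 2032-06-25 (5 days later).
From 2032-06-25 to 2034-07-03: 189 + 365 + 184 = 738 days (rest of 2032, 2033, to 2034-07-03 in 2034).
738 ÷ 7 = 105 full weeks with remainder 3, so 105 more Fridays after the first → 106.

106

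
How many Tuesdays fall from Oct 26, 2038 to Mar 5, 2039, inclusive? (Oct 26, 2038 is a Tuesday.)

19

Oct 26, 2038 is a Tuesday; the first Tuesday on or after it is Oct 26, 2038.
From Oct 26, 2038 to Mar 5, 2039: 5 + 30 + 31 + 31 + 28 + 5 = 130 days (rest of Oct, Nov, Dec, Jan, Feb, Mar).
130 ÷ 7 = 18 full weeks with remainder 4, so 18 more Tuesdays after the first → 19.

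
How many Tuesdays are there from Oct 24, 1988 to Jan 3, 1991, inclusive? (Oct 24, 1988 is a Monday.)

115

Oct 24, 1988 is a Monday; the first Tuesday on or after it is Oct 25, 1988 (1 day later).
From Oct 25, 1988 to Jan 3, 1991: 67 + 365 + 365 + 3 = 800 days (rest of 1988, 1989, 1990, to Jan 3, 1991 in 1991).
800 ÷ 7 = 114 full weeks with remainder 2, so 114 more Tuesdays after the first → 115.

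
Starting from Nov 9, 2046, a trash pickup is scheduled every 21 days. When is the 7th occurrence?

The 7th occurrence is 6 intervals after the first: 6 × 21 = 126 days after Nov 9, 2046.
Nov has 30 days — 21 days to the end of Nov leaves 105.
Dec has 31 days (74 left).
Jan has 31 days (43 left).
Feb has 28 days (15 left).
15 days into Mar → Mar 15, 2047.

Mar 15, 2047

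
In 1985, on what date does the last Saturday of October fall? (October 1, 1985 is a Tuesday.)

October 1985 begins on a Tuesday, so the first Saturday is October 5 (4 days later).
October 1985 has 31 days. Adding weeks: 5, 12, 19, 26 — the last one ≤ 31 is the 26th.

26 October 1985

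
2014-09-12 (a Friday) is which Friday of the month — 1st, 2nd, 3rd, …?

Day 12 falls in week ⌈12/7⌉ of the month.
Days 1–7 hold the 1st Friday, 8–14 the 2nd, 15–21 the 3rd, 22–28 the 4th, 29–31 the 5th.
12 is in the range for the 2nd.

2nd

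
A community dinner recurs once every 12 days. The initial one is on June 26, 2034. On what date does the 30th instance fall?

June 9, 2035

The 30th occurrence is 29 intervals after the first: 29 × 12 = 348 days after June 26, 2034.
June has 30 days — 4 days to the end of June leaves 344.
July has 31 days (313 left).
August has 31 days (282 left).
September has 30 days (252 left).
October has 31 days (221 left).
November has 30 days (191 left).
December has 31 days (160 left).
January has 31 days (129 left).
February has 28 days (101 left).
March has 31 days (70 left).
April has 30 days (40 left).
May has 31 days (9 left).
9 days into June → June 9, 2035.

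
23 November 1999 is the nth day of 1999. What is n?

Days in months before November: 31 + 28 + 31 + 30 + 31 + 30 + 31 + 31 + 30 + 31 = 304.
Plus 23 days into November → day 327.

327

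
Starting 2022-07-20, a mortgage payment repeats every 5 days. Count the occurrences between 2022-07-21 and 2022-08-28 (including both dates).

Occurrences land 5·i days after 2022-07-20 for i = 0, 1, 2, …
2022-07-21 is 1 day after the start; 1 ÷ 5 = 0 remainder 1; since the remainder is 1, round up to i = 1. First occurrence in the window: #2 on 2022-07-25 (1×5 = 5 days in).
2022-08-28 is 39 days after the start; 39 ÷ 5 = 7 remainder 4. Last occurrence in the window: #8 on 2022-08-24.
Occurrences #2 through #8: 7 in total.

7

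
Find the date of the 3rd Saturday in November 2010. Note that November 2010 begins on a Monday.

2010-11-20

November 2010 begins on a Monday, so the first Saturday is November 6 (5 days later).
The 3rd Saturday is 2 weeks later: 6 + 14 = 20.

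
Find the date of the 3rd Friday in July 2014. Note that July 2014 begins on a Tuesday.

July 18, 2014

July 2014 begins on a Tuesday, so the first Friday is July 4 (3 days later).
The 3rd Friday is 2 weeks later: 4 + 14 = 18.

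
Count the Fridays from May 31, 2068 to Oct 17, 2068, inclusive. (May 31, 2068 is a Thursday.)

May 31, 2068 is a Thursday; the first Friday on or after it is Jun 1, 2068 (1 day later).
From Jun 1, 2068 to Oct 17, 2068: 29 + 31 + 31 + 30 + 17 = 138 days (rest of Jun, Jul, Aug, Sep, Oct).
138 ÷ 7 = 19 full weeks with remainder 5, so 19 more Fridays after the first → 20.

20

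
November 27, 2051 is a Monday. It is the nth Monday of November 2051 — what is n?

4th

Day 27 falls in week ⌈27/7⌉ of the month.
Days 1–7 hold the 1st Monday, 8–14 the 2nd, 15–21 the 3rd, 22–28 the 4th, 29–31 the 5th.
27 is in the range for the 4th.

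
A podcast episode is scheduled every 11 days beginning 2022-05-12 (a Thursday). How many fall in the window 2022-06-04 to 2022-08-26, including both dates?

Occurrences land 11·i days after 2022-05-12 for i = 0, 1, 2, …
2022-06-04 is 23 days after the start; 23 ÷ 11 = 2 remainder 1; since the remainder is 1, round up to i = 3. First occurrence in the window: #4 on 2022-06-14 (3×11 = 33 days in).
2022-08-26 is 106 days after the start; 106 ÷ 11 = 9 remainder 7. Last occurrence in the window: #10 on 2022-08-19.
Occurrences #4 through #10: 7 in total.

7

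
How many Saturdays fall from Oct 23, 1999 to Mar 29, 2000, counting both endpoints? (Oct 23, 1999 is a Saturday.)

Oct 23, 1999 is a Saturday; the first Saturday on or after it is Oct 23, 1999.
From Oct 23, 1999 to Mar 29, 2000: 8 + 30 + 31 + 31 + 29 + 29 = 158 days (rest of Oct, Nov, Dec, Jan, Feb, Mar).
158 ÷ 7 = 22 full weeks with remainder 4, so 22 more Saturdays after the first → 23.

23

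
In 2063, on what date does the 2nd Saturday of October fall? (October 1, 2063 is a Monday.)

October 2063 begins on a Monday, so the first Saturday is October 6 (5 days later).
The 2nd Saturday is 1 weeks later: 6 + 7 = 13.

2063-10-13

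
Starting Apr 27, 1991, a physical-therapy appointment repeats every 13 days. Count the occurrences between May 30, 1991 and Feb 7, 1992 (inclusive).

20

Occurrences land 13·i days after Apr 27, 1991 for i = 0, 1, 2, …
May 30, 1991 is 33 days after the start; 33 ÷ 13 = 2 remainder 7; since the remainder is 7, round up to i = 3. First occurrence in the window: #4 on Jun 5, 1991 (3×13 = 39 days in).
Feb 7, 1992 is 286 days after the start; 286 ÷ 13 = 22 remainder 0. Last occurrence in the window: #23 on Feb 7, 1992.
Occurrences #4 through #23: 20 in total.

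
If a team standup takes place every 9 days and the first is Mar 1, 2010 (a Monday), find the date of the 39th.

Feb 6, 2011

The 39th occurrence is 38 intervals after the first: 38 × 9 = 342 days after Mar 1, 2010.
Mar has 31 days — 30 days to the end of Mar leaves 312.
Apr has 30 days (282 left).
May has 31 days (251 left).
Jun has 30 days (221 left).
Jul has 31 days (190 left).
Aug has 31 days (159 left).
Sep has 30 days (129 left).
Oct has 31 days (98 left).
Nov has 30 days (68 left).
Dec has 31 days (37 left).
Jan has 31 days (6 left).
6 days into Feb → Feb 6, 2011.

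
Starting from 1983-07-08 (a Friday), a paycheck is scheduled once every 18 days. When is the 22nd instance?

1984-07-20

The 22nd occurrence is 21 intervals after the first: 21 × 18 = 378 days after 1983-07-08.
July has 31 days — 23 days to the end of July leaves 355.
August has 31 days (324 left).
September has 30 days (294 left).
October has 31 days (263 left).
November has 30 days (233 left).
December has 31 days (202 left).
January has 31 days (171 left).
February has 29 days (142 left).
March has 31 days (111 left).
April has 30 days (81 left).
May has 31 days (50 left).
June has 30 days (20 left).
20 days into July → 1984-07-20.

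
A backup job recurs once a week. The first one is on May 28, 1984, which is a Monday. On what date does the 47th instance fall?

The 47th occurrence is 46 intervals after the first: 46 × 7 = 322 days after May 28, 1984.
May has 31 days — 3 days to the end of May leaves 319.
Jun has 30 days (289 left).
Jul has 31 days (258 left).
Aug has 31 days (227 left).
Sep has 30 days (197 left).
Oct has 31 days (166 left).
Nov has 30 days (136 left).
Dec has 31 days (105 left).
Jan has 31 days (74 left).
Feb has 28 days (46 left).
Mar has 31 days (15 left).
15 days into Apr → Apr 15, 1985.

Apr 15, 1985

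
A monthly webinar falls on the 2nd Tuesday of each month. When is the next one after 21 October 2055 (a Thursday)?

9 November 2055

October 2055 starts on a Friday; its first Tuesday is the 5th, so the 2nd Tuesday is the 12th — 12 October 2055.
That is not after 21 October 2055, so look at November 2055.
November 2055 starts on a Monday; its first Tuesday is the 2nd, so the 2nd Tuesday is the 9th — 9 November 2055.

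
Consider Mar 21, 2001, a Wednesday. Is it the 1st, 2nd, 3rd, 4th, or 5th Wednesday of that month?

Day 21 falls in week ⌈21/7⌉ of the month.
Days 1–7 hold the 1st Wednesday, 8–14 the 2nd, 15–21 the 3rd, 22–28 the 4th, 29–31 the 5th.
21 is in the range for the 3rd.

3rd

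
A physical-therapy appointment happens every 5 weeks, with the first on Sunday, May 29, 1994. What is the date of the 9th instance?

The 9th occurrence is 8 intervals after the first: 8 × 35 = 280 days after May 29, 1994.
May has 31 days — 2 days to the end of May leaves 278.
Jun has 30 days (248 left).
Jul has 31 days (217 left).
Aug has 31 days (186 left).
Sep has 30 days (156 left).
Oct has 31 days (125 left).
Nov has 30 days (95 left).
Dec has 31 days (64 left).
Jan has 31 days (33 left).
Feb has 28 days (5 left).
5 days into Mar → Mar 5, 1995.

Mar 5, 1995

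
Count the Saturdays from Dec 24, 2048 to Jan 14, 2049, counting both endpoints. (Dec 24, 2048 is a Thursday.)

3

Dec 24, 2048 is a Thursday; the first Saturday on or after it is Dec 26, 2048 (2 days later).
From Dec 26, 2048 to Jan 14, 2049: 5 + 14 = 19 days (rest of Dec, Jan).
19 ÷ 7 = 2 full weeks with remainder 5, so 2 more Saturdays after the first → 3.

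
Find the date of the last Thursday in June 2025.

The first Thursday of June 2025 is June 5.
June 2025 has 30 days. Adding weeks: 5, 12, 19, 26 — the last one ≤ 30 is the 26th.

26 June 2025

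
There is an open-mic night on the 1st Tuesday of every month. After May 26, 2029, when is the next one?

June 5, 2029

May 2029 starts on a Tuesday, so its 1st Tuesday is May 1, 2029.
That is not after May 26, 2029, so look at June 2029.
June 2029 starts on a Friday, so its 1st Tuesday is June 5, 2029 (4 days in).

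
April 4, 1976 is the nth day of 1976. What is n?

95

Days in months before April: 31 + 29 + 31 = 91.
Plus 4 days into April → day 95.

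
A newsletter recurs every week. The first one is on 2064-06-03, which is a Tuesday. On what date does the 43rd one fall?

2065-03-24

The 43rd occurrence is 42 intervals after the first: 42 × 7 = 294 days after 2064-06-03.
June has 30 days — 27 days to the end of June leaves 267.
July has 31 days (236 left).
August has 31 days (205 left).
September has 30 days (175 left).
October has 31 days (144 left).
November has 30 days (114 left).
December has 31 days (83 left).
January has 31 days (52 left).
February has 28 days (24 left).
24 days into March → 2065-03-24.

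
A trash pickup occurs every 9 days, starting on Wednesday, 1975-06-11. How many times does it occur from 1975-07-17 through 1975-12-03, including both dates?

16

Occurrences land 9·i days after 1975-06-11 for i = 0, 1, 2, …
1975-07-17 is 36 days after the start; 36 ÷ 9 = 4 remainder 0. First occurrence in the window: #5 on 1975-07-17 (4×9 = 36 days in).
1975-12-03 is 175 days after the start; 175 ÷ 9 = 19 remainder 4. Last occurrence in the window: #20 on 1975-11-29.
Occurrences #5 through #20: 16 in total.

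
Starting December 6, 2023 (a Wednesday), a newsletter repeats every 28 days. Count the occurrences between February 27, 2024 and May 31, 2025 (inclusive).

17

Occurrences land 28·i days after December 6, 2023 for i = 0, 1, 2, …
February 27, 2024 is 83 days after the start; 83 ÷ 28 = 2 remainder 27; since the remainder is 27, round up to i = 3. First occurrence in the window: #4 on February 28, 2024 (3×28 = 84 days in).
May 31, 2025 is 542 days after the start; 542 ÷ 28 = 19 remainder 10. Last occurrence in the window: #20 on May 21, 2025.
Occurrences #4 through #20: 17 in total.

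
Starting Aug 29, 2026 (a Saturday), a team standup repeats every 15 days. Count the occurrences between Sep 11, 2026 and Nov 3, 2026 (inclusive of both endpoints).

Occurrences land 15·i days after Aug 29, 2026 for i = 0, 1, 2, …
Sep 11, 2026 is 13 days after the start; 13 ÷ 15 = 0 remainder 13; since the remainder is 13, round up to i = 1. First occurrence in the window: #2 on Sep 13, 2026 (1×15 = 15 days in).
Nov 3, 2026 is 66 days after the start; 66 ÷ 15 = 4 remainder 6. Last occurrence in the window: #5 on Oct 28, 2026.
Occurrences #2 through #5: 4 in total.

4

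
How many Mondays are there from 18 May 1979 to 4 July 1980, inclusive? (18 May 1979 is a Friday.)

59

18 May 1979 is a Friday; the first Monday on or after it is 21 May 1979 (3 days later).
From 21 May 1979 to 4 July 1980: 224 + 186 = 410 days (rest of 1979, to 4 July 1980 in 1980).
410 ÷ 7 = 58 full weeks with remainder 4, so 58 more Mondays after the first → 59.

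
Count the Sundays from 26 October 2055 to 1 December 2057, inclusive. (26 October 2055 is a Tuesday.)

26 October 2055 is a Tuesday; the first Sunday on or after it is 31 October 2055 (5 days later).
From 31 October 2055 to 1 December 2057: 61 + 366 + 335 = 762 days (rest of 2055, 2056, to 1 December 2057 in 2057).
762 ÷ 7 = 108 full weeks with remainder 6, so 108 more Sundays after the first → 109.

109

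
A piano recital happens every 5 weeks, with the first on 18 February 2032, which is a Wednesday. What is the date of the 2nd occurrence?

24 March 2032

The 2nd occurrence is 1 interval after the first: 1 × 35 = 35 days after 18 February 2032.
February has 29 days — 11 days to the end of February leaves 24.
24 days into March → 24 March 2032.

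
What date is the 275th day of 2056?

January has 31 days (275 − 31 = 244 remain).
February has 29 days (244 − 29 = 215 remain).
March has 31 days (215 − 31 = 184 remain).
April has 30 days (184 − 30 = 154 remain).
May has 31 days (154 − 31 = 123 remain).
June has 30 days (123 − 30 = 93 remain).
July has 31 days (93 − 31 = 62 remain).
August has 31 days (62 − 31 = 31 remain).
September has 30 days (31 − 30 = 1 remain).
1 into October → October 1.

1 October 2056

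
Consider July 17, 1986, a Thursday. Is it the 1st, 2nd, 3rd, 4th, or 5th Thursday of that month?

3rd

Day 17 falls in week ⌈17/7⌉ of the month.
Days 1–7 hold the 1st Thursday, 8–14 the 2nd, 15–21 the 3rd, 22–28 the 4th, 29–31 the 5th.
17 is in the range for the 3rd.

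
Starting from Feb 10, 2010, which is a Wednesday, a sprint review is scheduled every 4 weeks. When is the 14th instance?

The 14th occurrence is 13 intervals after the first: 13 × 28 = 364 days after Feb 10, 2010.
Feb has 28 days — 18 days to the end of Feb leaves 346.
Mar has 31 days (315 left).
Apr has 30 days (285 left).
May has 31 days (254 left).
Jun has 30 days (224 left).
Jul has 31 days (193 left).
Aug has 31 days (162 left).
Sep has 30 days (132 left).
Oct has 31 days (101 left).
Nov has 30 days (71 left).
Dec has 31 days (40 left).
Jan has 31 days (9 left).
9 days into Feb → Feb 9, 2011.

Feb 9, 2011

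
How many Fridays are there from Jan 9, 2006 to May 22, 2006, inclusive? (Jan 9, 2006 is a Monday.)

19

Jan 9, 2006 is a Monday; the first Friday on or after it is Jan 13, 2006 (4 days later).
From Jan 13, 2006 to May 22, 2006: 18 + 28 + 31 + 30 + 22 = 129 days (rest of Jan, Feb, Mar, Apr, May).
129 ÷ 7 = 18 full weeks with remainder 3, so 18 more Fridays after the first → 19.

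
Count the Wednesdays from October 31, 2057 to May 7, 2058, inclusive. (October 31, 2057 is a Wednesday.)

October 31, 2057 is a Wednesday; the first Wednesday on or after it is October 31, 2057.
From October 31, 2057 to May 7, 2058: 0 + 30 + 31 + 31 + 28 + 31 + 30 + 7 = 188 days (rest of October, November, December, January, February, March, April, May).
188 ÷ 7 = 26 full weeks with remainder 6, so 26 more Wednesdays after the first → 27.

27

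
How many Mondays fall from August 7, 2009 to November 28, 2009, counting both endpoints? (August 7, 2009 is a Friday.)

16

August 7, 2009 is a Friday; the first Monday on or after it is August 10, 2009 (3 days later).
From August 10, 2009 to November 28, 2009: 21 + 30 + 31 + 28 = 110 days (rest of August, September, October, November).
110 ÷ 7 = 15 full weeks with remainder 5, so 15 more Mondays after the first → 16.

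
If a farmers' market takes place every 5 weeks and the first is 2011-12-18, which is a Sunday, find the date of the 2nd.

2012-01-22

The 2nd occurrence is 1 interval after the first: 1 × 35 = 35 days after 2011-12-18.
December has 31 days — 13 days to the end of December leaves 22.
22 days into January → 2012-01-22.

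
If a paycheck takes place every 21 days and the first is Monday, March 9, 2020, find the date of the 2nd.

March 30, 2020

The 2nd occurrence is 1 interval after the first: 1 × 21 = 21 days after March 9, 2020.
21 days later is March 30, 2020.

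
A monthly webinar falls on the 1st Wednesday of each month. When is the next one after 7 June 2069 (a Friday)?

June 2069 starts on a Saturday, so its 1st Wednesday is 5 June 2069 (4 days in).
That is not after 7 June 2069, so look at July 2069.
July 2069 starts on a Monday, so its 1st Wednesday is 3 July 2069 (2 days in).

3 July 2069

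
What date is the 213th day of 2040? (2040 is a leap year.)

31 July 2040

January has 31 days (213 − 31 = 182 remain).
February has 29 days (182 − 29 = 153 remain).
March has 31 days (153 − 31 = 122 remain).
April has 30 days (122 − 30 = 92 remain).
May has 31 days (92 − 31 = 61 remain).
June has 30 days (61 − 30 = 31 remain).
31 into July → July 31.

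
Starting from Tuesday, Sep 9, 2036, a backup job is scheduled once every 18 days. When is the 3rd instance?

The 3rd occurrence is 2 intervals after the first: 2 × 18 = 36 days after Sep 9, 2036.
Sep has 30 days — 21 days to the end of Sep leaves 15.
15 days into Oct → Oct 15, 2036.

Oct 15, 2036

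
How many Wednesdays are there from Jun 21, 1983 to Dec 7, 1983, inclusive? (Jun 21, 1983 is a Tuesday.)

25

Jun 21, 1983 is a Tuesday; the first Wednesday on or after it is Jun 22, 1983 (1 day later).
From Jun 22, 1983 to Dec 7, 1983: 8 + 31 + 31 + 30 + 31 + 30 + 7 = 168 days (rest of Jun, Jul, Aug, Sep, Oct, Nov, Dec).
168 ÷ 7 = 24 full weeks with remainder 0, so 24 more Wednesdays after the first → 25.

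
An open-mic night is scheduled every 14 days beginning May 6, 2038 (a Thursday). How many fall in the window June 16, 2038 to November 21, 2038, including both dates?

Occurrences land 14·i days after May 6, 2038 for i = 0, 1, 2, …
June 16, 2038 is 41 days after the start; 41 ÷ 14 = 2 remainder 13; since the remainder is 13, round up to i = 3. First occurrence in the window: #4 on June 17, 2038 (3×14 = 42 days in).
November 21, 2038 is 199 days after the start; 199 ÷ 14 = 14 remainder 3. Last occurrence in the window: #15 on November 18, 2038.
Occurrences #4 through #15: 12 in total.

12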